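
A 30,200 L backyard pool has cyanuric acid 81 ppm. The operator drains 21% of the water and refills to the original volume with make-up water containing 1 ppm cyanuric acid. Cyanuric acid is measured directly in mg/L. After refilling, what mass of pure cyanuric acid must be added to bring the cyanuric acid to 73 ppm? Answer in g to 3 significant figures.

266 g

After draining 21% and refilling: 81 × 0.79 + 1 × 0.21 = 64.2 ppm.
Deficit to target: 73 − 64.2 = 8.8 mg/L.
Mass: 8.8 mg/L × 30,200 L = 265.8 g cyanuric acid.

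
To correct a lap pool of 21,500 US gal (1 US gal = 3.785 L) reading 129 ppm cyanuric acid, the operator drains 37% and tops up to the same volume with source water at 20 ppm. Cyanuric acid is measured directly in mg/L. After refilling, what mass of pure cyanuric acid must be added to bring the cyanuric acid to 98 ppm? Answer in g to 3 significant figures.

759 g

Volume: 21,500 US gal × 3.785 L/gal = 81,378 L.
After draining 37% and refilling: 129 × 0.63 + 20 × 0.37 = 88.67 ppm.
Deficit to target: 98 − 88.67 = 9.33 mg/L.
Mass: 9.33 mg/L × 81,378 L = 759.3 g cyanuric acid.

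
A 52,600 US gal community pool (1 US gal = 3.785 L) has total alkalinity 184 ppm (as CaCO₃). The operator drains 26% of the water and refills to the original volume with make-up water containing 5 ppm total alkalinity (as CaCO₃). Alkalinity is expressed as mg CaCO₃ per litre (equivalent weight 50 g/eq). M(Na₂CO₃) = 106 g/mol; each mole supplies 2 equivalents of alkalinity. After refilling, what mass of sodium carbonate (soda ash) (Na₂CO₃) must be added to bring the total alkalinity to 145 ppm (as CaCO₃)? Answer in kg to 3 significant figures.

Volume: 52,600 US gal × 3.785 L/gal = 199,091 L.
After draining 26% and refilling: 184 × 0.74 + 5 × 0.26 = 137.46 ppm.
Deficit to target: 145 − 137.46 = 7.54 mg/L.
As CaCO₃: 7.54 mg/L × 199,091 L = 1501 g; ÷ 50 g/eq ÷ 2 = 15.01 mol Na₂CO₃.
Mass: 15.01 × 106 = 1591 g.

1.59 kg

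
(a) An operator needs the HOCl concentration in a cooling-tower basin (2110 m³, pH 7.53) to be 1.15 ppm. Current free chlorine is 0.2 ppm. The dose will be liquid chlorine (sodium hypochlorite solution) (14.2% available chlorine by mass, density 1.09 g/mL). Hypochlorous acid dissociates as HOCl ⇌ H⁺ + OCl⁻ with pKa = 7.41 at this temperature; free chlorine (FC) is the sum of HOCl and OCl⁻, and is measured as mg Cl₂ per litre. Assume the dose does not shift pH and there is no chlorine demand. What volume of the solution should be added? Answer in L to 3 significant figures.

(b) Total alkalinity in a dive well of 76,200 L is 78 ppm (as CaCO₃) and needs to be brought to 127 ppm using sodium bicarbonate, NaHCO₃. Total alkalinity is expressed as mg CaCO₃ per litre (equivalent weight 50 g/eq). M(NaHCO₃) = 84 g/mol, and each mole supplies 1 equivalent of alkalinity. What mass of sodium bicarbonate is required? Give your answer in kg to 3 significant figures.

(a) Volume: 2110 m³ = 2,110,000 L.
(a) [OCl⁻]/[HOCl] = 10^(pH − pKa) = 10^(7.53 − 7.41) = 1.318; fraction as HOCl = 1/(1 + 1.318) = 0.4314.
(a) Free chlorine required for 1.15 ppm HOCl: 1.15 / 0.4314 = 2.666 ppm.
(a) FC to add: 2.666 − 0.2 = 2.466 mg/L as Cl₂.
(a) Cl₂ equivalent: 2.466 mg/L × 2,110,000 L = 5203 g.
(a) Product at 14.2% available Cl: 5203 / 0.142 = 36,640 g.
(a) Volume: 36,640 g ÷ 1.09 g/mL = 33,620 mL.

(b) Alkalinity to add: (127 − 78) = 49 mg/L as CaCO₃ × 76,200 L = 3734 g as CaCO₃.
(b) Equivalents: 3734 g ÷ 50 g/eq = 74.68 eq.
(b) NaHCO₃ supplies 1 eq per mole → 74.68 mol.
(b) Mass: 74.68 mol × 84 g/mol = 6273 g.

(a) 33.6 L; (b) 6.27 kg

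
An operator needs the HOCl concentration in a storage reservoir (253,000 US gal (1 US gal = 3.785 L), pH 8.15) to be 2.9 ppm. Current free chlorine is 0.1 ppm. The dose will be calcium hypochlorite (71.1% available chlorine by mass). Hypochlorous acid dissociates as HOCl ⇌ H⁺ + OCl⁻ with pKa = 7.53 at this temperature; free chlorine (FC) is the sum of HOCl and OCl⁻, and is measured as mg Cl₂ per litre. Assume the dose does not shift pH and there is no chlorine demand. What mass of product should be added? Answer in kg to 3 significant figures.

20.1 kg

Volume: 253,000 US gal × 3.785 L/gal = 957,605 L.
[OCl⁻]/[HOCl] = 10^(pH − pKa) = 10^(8.15 − 7.53) = 4.169; fraction as HOCl = 1/(1 + 4.169) = 0.1935.
Free chlorine required for 2.9 ppm HOCl: 2.9 / 0.1935 = 14.99 ppm.
FC to add: 14.99 − 0.1 = 14.89 mg/L as Cl₂.
Cl₂ equivalent: 14.89 mg/L × 957,605 L = 14,260 g.
Product at 71.1% available Cl: 14,260 / 0.711 = 20,050 g.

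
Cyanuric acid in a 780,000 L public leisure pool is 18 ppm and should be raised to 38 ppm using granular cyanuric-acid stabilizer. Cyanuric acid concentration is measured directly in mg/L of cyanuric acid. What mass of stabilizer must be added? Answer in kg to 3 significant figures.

15.6 kg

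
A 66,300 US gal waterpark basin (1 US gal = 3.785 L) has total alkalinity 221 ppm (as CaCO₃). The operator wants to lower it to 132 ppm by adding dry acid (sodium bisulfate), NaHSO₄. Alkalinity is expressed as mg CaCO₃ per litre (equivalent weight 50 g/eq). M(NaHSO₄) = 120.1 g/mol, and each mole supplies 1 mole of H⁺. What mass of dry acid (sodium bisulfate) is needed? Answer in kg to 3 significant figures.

53.6 kg

Volume: 66,300 US gal × 3.785 L/gal = 250,946 L.
Alkalinity to neutralize: (221 − 132) = 89 mg/L as CaCO₃ × 250,946 L = 22,330 g as CaCO₃.
Equivalents of H⁺ required: 22,330 ÷ 50 g/eq = 446.7 eq = 446.7 mol NaHSO₄.
Mass of NaHSO₄: 446.7 × 120.1 = 53,650 g.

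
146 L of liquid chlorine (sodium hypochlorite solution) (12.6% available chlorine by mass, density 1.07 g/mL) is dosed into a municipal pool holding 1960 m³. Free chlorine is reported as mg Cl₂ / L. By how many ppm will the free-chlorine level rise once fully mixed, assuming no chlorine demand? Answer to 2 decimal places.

10.04 ppm

Volume: 1960 m³ = 1,960,000 L.
Mass of solution: 146 L × 1000 mL/L × 1.07 g/mL = 156,200 g.
Available chlorine delivered: 156,200 g × 0.126 = 19,680 g as Cl₂.
Concentration rise: 19,680 g / 1,960,000 L = 10.04 mg/L = 10.04 ppm.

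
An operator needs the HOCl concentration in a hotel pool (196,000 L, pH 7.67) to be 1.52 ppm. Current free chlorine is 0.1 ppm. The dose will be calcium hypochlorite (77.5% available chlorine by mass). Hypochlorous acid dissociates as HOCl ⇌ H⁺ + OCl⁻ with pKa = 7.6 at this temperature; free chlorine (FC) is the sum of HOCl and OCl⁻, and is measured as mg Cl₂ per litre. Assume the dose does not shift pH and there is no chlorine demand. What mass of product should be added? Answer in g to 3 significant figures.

811 g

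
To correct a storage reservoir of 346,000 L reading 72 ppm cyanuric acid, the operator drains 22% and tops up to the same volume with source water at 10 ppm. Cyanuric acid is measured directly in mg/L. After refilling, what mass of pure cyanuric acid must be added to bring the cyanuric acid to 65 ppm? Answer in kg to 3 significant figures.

After draining 22% and refilling: 72 × 0.78 + 10 × 0.22 = 58.36 ppm.
Deficit to target: 65 − 58.36 = 6.64 mg/L.
Mass: 6.64 mg/L × 346,000 L = 2297 g cyanuric acid.

2.30 kg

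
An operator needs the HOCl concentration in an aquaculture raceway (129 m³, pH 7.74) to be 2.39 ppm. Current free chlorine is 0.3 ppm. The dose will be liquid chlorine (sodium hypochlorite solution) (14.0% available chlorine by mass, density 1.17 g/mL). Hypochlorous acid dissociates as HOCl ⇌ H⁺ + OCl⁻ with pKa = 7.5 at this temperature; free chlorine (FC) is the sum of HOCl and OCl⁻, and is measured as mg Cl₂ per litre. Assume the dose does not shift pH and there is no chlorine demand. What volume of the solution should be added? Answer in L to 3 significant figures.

4.92 L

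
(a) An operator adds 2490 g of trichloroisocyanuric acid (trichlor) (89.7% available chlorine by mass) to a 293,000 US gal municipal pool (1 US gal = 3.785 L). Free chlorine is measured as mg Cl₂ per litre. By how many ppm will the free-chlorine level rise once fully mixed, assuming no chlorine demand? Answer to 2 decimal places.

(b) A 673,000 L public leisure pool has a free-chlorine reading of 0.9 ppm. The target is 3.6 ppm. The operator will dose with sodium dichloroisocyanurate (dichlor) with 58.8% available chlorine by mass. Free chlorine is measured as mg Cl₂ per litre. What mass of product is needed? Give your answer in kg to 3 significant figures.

(a) 2.01 ppm; (b) 3.09 kg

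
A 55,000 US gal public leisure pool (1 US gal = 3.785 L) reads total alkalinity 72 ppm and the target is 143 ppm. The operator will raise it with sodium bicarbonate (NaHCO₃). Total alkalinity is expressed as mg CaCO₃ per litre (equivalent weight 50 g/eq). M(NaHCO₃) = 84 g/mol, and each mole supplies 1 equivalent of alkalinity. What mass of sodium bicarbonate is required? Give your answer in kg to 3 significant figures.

Volume: 55,000 US gal × 3.785 L/gal = 208,175 L.
Alkalinity to add: (143 − 72) = 71 mg/L as CaCO₃ × 208,175 L = 14,780 g as CaCO₃.
Equivalents: 14,780 g ÷ 50 g/eq = 295.6 eq.
NaHCO₃ supplies 1 eq per mole → 295.6 mol.
Mass: 295.6 mol × 84 g/mol = 24,830 g.

24.8 kg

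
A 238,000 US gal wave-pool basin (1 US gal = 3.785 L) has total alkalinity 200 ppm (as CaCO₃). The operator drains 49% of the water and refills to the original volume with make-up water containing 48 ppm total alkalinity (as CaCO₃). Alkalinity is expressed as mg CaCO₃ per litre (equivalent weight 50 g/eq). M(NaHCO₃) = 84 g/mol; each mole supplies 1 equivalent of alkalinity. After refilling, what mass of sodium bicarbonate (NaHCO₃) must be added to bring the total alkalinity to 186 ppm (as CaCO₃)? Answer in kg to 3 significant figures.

Volume: 238,000 US gal × 3.785 L/gal = 900,830 L.
After draining 49% and refilling: 200 × 0.51 + 48 × 0.49 = 125.52 ppm.
Deficit to target: 186 − 125.52 = 60.48 mg/L.
As CaCO₃: 60.48 mg/L × 900,830 L = 54,480 g; ÷ 50 g/eq ÷ 1 = 1090 mol NaHCO₃.
Mass: 1090 × 84 = 91,530 g.

91.5 kg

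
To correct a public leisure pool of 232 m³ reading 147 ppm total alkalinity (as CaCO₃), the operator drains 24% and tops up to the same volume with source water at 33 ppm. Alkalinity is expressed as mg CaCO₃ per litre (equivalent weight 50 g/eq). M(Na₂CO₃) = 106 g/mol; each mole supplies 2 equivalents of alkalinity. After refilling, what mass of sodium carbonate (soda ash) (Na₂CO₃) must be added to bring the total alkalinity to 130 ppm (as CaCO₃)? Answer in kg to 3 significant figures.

2.55 kg

Volume: 232 m³ = 232,000 L.
After draining 24% and refilling: 147 × 0.76 + 33 × 0.24 = 119.64 ppm.
Deficit to target: 130 − 119.64 = 10.36 mg/L.
As CaCO₃: 10.36 mg/L × 232,000 L = 2404 g; ÷ 50 g/eq ÷ 2 = 24.04 mol Na₂CO₃.
Mass: 24.04 × 106 = 2548 g.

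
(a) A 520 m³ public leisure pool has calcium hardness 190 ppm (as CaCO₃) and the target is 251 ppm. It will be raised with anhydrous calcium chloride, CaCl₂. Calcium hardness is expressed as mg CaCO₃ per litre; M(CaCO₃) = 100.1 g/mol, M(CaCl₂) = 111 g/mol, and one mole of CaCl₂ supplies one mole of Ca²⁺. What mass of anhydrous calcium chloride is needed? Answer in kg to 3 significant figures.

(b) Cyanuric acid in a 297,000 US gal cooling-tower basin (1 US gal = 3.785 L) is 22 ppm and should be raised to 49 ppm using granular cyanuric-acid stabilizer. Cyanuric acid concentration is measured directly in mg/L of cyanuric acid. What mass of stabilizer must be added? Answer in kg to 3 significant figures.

(a) 35.2 kg; (b) 30.4 kg

(a) Volume: 520 m³ = 520,000 L.
(a) Hardness to add: (251 − 190) = 61 mg/L as CaCO₃ × 520,000 L = 31,720 g as CaCO₃.
(a) Moles of Ca²⁺ (1 mol Ca²⁺ ≡ 1 mol CaCO₃): 31,720 / 100.1 g/mol = 316.9 mol.
(a) Mass of CaCl₂: 316.9 × 111 = 35,170 g.

(b) Volume: 297,000 US gal × 3.785 L/gal = 1,124,145 L.
(b) CYA to add: (49 − 22) = 27 mg/L × 1,124,145 L = 30,350 g cyanuric acid.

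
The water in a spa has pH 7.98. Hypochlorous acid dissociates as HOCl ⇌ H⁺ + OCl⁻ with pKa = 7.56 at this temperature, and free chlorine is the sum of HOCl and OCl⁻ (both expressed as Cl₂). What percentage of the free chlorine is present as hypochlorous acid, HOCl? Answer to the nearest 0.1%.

27.5%

[OCl⁻]/[HOCl] = 10^(pH − pKa) = 10^(7.98 − 7.56) = 10^0.42 = 2.63.
Fraction as HOCl = 1 / (1 + 2.63) = 0.2755.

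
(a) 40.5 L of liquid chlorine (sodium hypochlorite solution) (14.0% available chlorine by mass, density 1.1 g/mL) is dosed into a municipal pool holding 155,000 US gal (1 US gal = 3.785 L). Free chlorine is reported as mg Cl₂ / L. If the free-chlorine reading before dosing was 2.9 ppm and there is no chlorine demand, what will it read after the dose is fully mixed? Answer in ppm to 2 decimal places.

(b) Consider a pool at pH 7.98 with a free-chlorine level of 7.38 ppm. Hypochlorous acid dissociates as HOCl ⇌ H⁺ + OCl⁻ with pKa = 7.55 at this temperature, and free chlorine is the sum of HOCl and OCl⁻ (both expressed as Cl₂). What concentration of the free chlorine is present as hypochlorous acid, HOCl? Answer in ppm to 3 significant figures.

(a) Volume: 155,000 US gal × 3.785 L/gal = 586,675 L.
(a) Mass of solution: 40.5 L × 1000 mL/L × 1.1 g/mL = 44,550 g.
(a) Available chlorine delivered: 44,550 g × 0.14 = 6237 g as Cl₂.
(a) Concentration rise: 6237 g / 586,675 L = 10.63 mg/L = 10.63 ppm.
(a) Final FC: 2.9 + 10.63 = 13.53 ppm.

(b) [OCl⁻]/[HOCl] = 10^(pH − pKa) = 10^(7.98 − 7.55) = 10^0.43 = 2.692.
(b) Fraction as HOCl = 1 / (1 + 2.692) = 0.2709.
(b) HOCl = 0.2709 × 7.38 ppm = 1.999 ppm.

(a) 13.53 ppm; (b) 2.00 ppm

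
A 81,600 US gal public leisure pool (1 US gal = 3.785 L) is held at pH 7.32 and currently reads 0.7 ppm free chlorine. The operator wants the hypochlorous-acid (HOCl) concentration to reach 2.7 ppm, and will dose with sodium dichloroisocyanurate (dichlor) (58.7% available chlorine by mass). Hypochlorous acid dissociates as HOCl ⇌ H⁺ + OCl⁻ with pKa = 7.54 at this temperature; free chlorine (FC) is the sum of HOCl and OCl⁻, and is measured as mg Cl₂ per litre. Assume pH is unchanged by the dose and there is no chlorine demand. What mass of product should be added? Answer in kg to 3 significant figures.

1.91 kg

Volume: 81,600 US gal × 3.785 L/gal = 308,856 L.
[OCl⁻]/[HOCl] = 10^(pH − pKa) = 10^(7.32 − 7.54) = 0.6026; fraction as HOCl = 1/(1 + 0.6026) = 0.624.
Free chlorine required for 2.7 ppm HOCl: 2.7 / 0.624 = 4.327 ppm.
FC to add: 4.327 − 0.7 = 3.627 mg/L as Cl₂.
Cl₂ equivalent: 3.627 mg/L × 308,856 L = 1120 g.
Product at 58.7% available Cl: 1120 / 0.587 = 1908 g.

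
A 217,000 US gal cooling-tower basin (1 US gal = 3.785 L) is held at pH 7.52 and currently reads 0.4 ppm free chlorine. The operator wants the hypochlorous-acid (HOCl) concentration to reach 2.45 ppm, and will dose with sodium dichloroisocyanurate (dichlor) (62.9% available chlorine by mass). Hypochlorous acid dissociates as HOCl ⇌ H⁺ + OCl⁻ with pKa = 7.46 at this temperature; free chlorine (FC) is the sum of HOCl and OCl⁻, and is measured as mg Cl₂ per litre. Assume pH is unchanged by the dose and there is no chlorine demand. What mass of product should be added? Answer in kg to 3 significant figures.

Volume: 217,000 US gal × 3.785 L/gal = 821,345 L.
[OCl⁻]/[HOCl] = 10^(pH − pKa) = 10^(7.52 − 7.46) = 1.148; fraction as HOCl = 1/(1 + 1.148) = 0.4655.
Free chlorine required for 2.45 ppm HOCl: 2.45 / 0.4655 = 5.263 ppm.
FC to add: 5.263 − 0.4 = 4.863 mg/L as Cl₂.
Cl₂ equivalent: 4.863 mg/L × 821,345 L = 3994 g.
Product at 62.9% available Cl: 3994 / 0.629 = 6350 g.

6.35 kg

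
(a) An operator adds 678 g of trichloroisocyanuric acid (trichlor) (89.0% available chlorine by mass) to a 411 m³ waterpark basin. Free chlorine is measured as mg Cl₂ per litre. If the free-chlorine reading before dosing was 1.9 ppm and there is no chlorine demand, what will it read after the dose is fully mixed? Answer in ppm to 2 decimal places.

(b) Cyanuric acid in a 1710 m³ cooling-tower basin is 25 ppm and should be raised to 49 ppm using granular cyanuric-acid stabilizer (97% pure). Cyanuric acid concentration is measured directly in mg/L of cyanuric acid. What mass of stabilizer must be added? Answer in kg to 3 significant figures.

(a) 3.37 ppm; (b) 42.3 kg

(a) Volume: 411 m³ = 411,000 L.
(a) Available chlorine delivered: 678 g × 0.89 = 603.4 g as Cl₂.
(a) Concentration rise: 603.4 g / 411,000 L = 1.468 mg/L = 1.47 ppm.
(a) Final FC: 1.9 + 1.47 = 3.37 ppm.

(b) Volume: 1710 m³ = 1,710,000 L.
(b) CYA to add: (49 − 25) = 24 mg/L × 1,710,000 L = 41,040 g cyanuric acid.
(b) At 97% purity: 41,040 / 0.97 = 42,310 g product.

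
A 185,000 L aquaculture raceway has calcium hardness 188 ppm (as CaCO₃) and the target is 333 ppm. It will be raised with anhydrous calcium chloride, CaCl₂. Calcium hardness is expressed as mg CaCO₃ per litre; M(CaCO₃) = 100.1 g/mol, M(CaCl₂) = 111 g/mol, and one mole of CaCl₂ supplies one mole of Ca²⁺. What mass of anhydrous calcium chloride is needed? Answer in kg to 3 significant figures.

29.7 kg

Hardness to add: (333 − 188) = 145 mg/L as CaCO₃ × 185,000 L = 26,820 g as CaCO₃.
Moles of Ca²⁺ (1 mol Ca²⁺ ≡ 1 mol CaCO₃): 26,820 / 100.1 g/mol = 268 mol.
Mass of CaCl₂: 268 × 111 = 29,750 g.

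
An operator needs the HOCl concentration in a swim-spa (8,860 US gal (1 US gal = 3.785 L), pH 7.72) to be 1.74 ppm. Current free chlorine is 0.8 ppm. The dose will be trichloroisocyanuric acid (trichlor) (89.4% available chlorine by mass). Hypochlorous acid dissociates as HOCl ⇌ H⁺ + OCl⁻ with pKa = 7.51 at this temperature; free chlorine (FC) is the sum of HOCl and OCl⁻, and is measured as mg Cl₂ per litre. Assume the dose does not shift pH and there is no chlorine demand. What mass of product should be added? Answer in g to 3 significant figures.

Volume: 8,860 US gal × 3.785 L/gal = 33,535 L.
[OCl⁻]/[HOCl] = 10^(pH − pKa) = 10^(7.72 − 7.51) = 1.622; fraction as HOCl = 1/(1 + 1.622) = 0.3814.
Free chlorine required for 1.74 ppm HOCl: 1.74 / 0.3814 = 4.562 ppm.
FC to add: 4.562 − 0.8 = 3.762 mg/L as Cl₂.
Cl₂ equivalent: 3.762 mg/L × 33,535 L = 126.2 g.
Product at 89.4% available Cl: 126.2 / 0.894 = 141.1 g.

141 g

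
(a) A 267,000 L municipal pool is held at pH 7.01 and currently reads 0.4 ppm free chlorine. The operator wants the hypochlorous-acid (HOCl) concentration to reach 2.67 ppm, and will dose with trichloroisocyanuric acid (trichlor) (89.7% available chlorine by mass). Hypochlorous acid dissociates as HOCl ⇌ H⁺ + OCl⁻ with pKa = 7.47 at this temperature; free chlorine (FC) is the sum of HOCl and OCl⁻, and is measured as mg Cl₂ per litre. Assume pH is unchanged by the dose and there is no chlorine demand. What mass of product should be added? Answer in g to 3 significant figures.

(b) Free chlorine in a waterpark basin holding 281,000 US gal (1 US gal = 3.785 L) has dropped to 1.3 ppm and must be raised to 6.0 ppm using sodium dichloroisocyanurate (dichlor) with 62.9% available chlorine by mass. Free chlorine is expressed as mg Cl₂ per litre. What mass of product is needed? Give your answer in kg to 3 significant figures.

(a) [OCl⁻]/[HOCl] = 10^(pH − pKa) = 10^(7.01 − 7.47) = 0.3467; fraction as HOCl = 1/(1 + 0.3467) = 0.7425.
(a) Free chlorine required for 2.67 ppm HOCl: 2.67 / 0.7425 = 3.596 ppm.
(a) FC to add: 3.596 − 0.4 = 3.196 mg/L as Cl₂.
(a) Cl₂ equivalent: 3.196 mg/L × 267,000 L = 853.3 g.
(a) Product at 89.7% available Cl: 853.3 / 0.897 = 951.3 g.

(b) Volume: 281,000 US gal × 3.785 L/gal = 1,063,585 L.
(b) Chlorine deficit: 6.0 − 1.3 = 4.7 ppm = 4.7 mg/L as Cl₂.
(b) Cl₂ equivalent needed: 4.7 mg/L × 1,063,585 L = 4,999,000 mg = 4999 g.
(b) Product at 62.9% available chlorine: 4999 / 0.629 = 7947 g.

(a) 951 g; (b) 7.95 kg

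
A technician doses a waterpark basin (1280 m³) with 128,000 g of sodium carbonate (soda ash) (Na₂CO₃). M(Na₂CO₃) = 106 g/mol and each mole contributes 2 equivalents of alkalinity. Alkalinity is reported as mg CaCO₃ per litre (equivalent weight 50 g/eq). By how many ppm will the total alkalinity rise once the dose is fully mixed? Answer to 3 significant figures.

Volume: 1280 m³ = 1,280,000 L.
Moles of Na₂CO₃: 128,000 g ÷ 106 g/mol = 1208 mol → 2415 eq of alkalinity.
As CaCO₃: 2415 eq × 50 g/eq = 120,800 g.
Rise: 120,800 g / 1,280,000 L × 1000 = 94.34 mg/L.

94.3 ppm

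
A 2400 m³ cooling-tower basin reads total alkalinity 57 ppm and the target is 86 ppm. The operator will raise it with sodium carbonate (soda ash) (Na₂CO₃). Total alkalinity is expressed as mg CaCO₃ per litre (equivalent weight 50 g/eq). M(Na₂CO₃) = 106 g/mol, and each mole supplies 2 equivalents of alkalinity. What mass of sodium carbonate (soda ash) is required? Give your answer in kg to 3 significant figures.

73.8 kg

Volume: 2400 m³ = 2,400,000 L.
Alkalinity to add: (86 − 57) = 29 mg/L as CaCO₃ × 2,400,000 L = 69,600 g as CaCO₃.
Equivalents: 69,600 g ÷ 50 g/eq = 1392 eq.
Each mole of Na₂CO₃ supplies 2 eq, so 1392 / 2 = 696 mol.
Mass: 696 mol × 106 g/mol = 73,780 g.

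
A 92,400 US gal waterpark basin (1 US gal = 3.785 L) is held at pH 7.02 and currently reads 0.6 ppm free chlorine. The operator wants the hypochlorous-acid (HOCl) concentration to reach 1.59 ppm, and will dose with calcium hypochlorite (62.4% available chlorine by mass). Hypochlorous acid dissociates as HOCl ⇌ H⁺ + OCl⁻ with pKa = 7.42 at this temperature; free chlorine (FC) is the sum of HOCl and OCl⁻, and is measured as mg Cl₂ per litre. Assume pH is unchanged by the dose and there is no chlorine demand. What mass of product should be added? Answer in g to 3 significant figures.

910 g

Volume: 92,400 US gal × 3.785 L/gal = 349,734 L.
[OCl⁻]/[HOCl] = 10^(pH − pKa) = 10^(7.02 − 7.42) = 0.3981; fraction as HOCl = 1/(1 + 0.3981) = 0.7153.
Free chlorine required for 1.59 ppm HOCl: 1.59 / 0.7153 = 2.223 ppm.
FC to add: 2.223 − 0.6 = 1.623 mg/L as Cl₂.
Cl₂ equivalent: 1.623 mg/L × 349,734 L = 567.6 g.
Product at 62.4% available Cl: 567.6 / 0.624 = 909.6 g.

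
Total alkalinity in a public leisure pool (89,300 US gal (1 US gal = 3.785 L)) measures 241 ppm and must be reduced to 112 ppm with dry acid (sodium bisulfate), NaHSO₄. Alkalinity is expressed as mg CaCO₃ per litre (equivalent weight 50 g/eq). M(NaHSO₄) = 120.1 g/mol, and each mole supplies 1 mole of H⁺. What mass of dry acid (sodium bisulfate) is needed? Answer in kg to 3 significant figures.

Volume: 89,300 US gal × 3.785 L/gal = 338,000 L.
Alkalinity to neutralize: (241 − 112) = 129 mg/L as CaCO₃ × 338,000 L = 43,600 g as CaCO₃.
Equivalents of H⁺ required: 43,600 ÷ 50 g/eq = 872 eq = 872 mol NaHSO₄.
Mass of NaHSO₄: 872 × 120.1 = 104,700 g.

105 kg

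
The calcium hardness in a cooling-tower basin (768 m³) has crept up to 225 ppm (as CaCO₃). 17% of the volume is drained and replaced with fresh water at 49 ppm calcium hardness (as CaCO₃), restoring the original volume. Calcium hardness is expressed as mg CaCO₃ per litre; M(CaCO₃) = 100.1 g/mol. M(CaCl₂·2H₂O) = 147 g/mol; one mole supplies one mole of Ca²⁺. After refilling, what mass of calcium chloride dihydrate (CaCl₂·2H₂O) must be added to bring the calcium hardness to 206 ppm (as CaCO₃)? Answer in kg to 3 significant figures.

12.3 kg

Volume: 768 m³ = 768,000 L.
After draining 17% and refilling: 225 × 0.83 + 49 × 0.17 = 195.08 ppm.
Deficit to target: 206 − 195.08 = 10.92 mg/L.
As CaCO₃: 10.92 mg/L × 768,000 L = 8387 g; ÷ 100.1 = 83.78 mol Ca²⁺.
Mass: 83.78 × 147 = 12,320 g.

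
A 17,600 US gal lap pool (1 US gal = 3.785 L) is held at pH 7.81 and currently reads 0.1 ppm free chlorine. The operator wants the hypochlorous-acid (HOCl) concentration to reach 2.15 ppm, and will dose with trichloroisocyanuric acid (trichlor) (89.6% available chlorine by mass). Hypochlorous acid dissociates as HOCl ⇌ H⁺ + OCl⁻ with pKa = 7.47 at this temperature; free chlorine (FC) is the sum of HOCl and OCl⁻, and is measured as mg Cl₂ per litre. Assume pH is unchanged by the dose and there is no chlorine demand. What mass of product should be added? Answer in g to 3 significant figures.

Volume: 17,600 US gal × 3.785 L/gal = 66,616 L.
[OCl⁻]/[HOCl] = 10^(pH − pKa) = 10^(7.81 − 7.47) = 2.188; fraction as HOCl = 1/(1 + 2.188) = 0.3137.
Free chlorine required for 2.15 ppm HOCl: 2.15 / 0.3137 = 6.854 ppm.
FC to add: 6.854 − 0.1 = 6.754 mg/L as Cl₂.
Cl₂ equivalent: 6.754 mg/L × 66,616 L = 449.9 g.
Product at 89.6% available Cl: 449.9 / 0.896 = 502.1 g.

502 g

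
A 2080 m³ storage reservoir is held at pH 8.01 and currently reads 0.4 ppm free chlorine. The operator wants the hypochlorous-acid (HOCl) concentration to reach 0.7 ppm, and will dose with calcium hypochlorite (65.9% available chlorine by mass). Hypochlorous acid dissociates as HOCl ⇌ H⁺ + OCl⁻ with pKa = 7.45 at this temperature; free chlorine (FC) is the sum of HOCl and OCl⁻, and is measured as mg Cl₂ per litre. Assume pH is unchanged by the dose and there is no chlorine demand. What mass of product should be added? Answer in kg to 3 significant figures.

Volume: 2080 m³ = 2,080,000 L.
[OCl⁻]/[HOCl] = 10^(pH − pKa) = 10^(8.01 − 7.45) = 3.631; fraction as HOCl = 1/(1 + 3.631) = 0.2159.
Free chlorine required for 0.7 ppm HOCl: 0.7 / 0.2159 = 3.242 ppm.
FC to add: 3.242 − 0.4 = 2.842 mg/L as Cl₂.
Cl₂ equivalent: 2.842 mg/L × 2,080,000 L = 5910 g.
Product at 65.9% available Cl: 5910 / 0.659 = 8969 g.

8.97 kg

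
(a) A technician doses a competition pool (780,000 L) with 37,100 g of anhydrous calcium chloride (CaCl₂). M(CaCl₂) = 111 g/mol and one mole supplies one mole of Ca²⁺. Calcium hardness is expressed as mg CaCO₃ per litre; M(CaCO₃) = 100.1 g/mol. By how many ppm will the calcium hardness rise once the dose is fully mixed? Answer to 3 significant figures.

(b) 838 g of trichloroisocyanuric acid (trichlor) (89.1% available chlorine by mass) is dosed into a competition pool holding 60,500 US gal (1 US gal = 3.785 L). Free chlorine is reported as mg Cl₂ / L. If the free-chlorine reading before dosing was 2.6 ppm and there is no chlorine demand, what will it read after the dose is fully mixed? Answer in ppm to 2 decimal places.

(a) 42.9 ppm; (b) 5.86 ppm

(a) Moles of Ca²⁺: 37,100 g ÷ 111 g/mol = 334.2 mol.
(a) As CaCO₃: 334.2 mol × 100.1 g/mol = 33,460 g.
(a) Rise: 33,460 g / 780,000 L × 1000 = 42.89 mg/L.

(b) Volume: 60,500 US gal × 3.785 L/gal = 228,992 L.
(b) Available chlorine delivered: 838 g × 0.891 = 746.7 g as Cl₂.
(b) Concentration rise: 746.7 g / 228,992 L = 3.261 mg/L = 3.26 ppm.
(b) Final FC: 2.6 + 3.26 = 5.86 ppm.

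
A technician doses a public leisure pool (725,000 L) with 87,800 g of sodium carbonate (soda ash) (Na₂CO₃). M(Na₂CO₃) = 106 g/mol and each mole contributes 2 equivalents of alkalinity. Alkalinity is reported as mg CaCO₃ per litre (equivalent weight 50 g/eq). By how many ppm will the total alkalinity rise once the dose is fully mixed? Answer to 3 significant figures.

Moles of Na₂CO₃: 87,800 g ÷ 106 g/mol = 828.3 mol → 1657 eq of alkalinity.
As CaCO₃: 1657 eq × 50 g/eq = 82,830 g.
Rise: 82,830 g / 725,000 L × 1000 = 114.2 mg/L.

114 ppm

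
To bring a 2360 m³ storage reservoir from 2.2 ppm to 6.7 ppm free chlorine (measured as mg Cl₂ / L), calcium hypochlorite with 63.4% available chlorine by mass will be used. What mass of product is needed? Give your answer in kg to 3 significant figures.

Volume: 2360 m³ = 2,360,000 L.
Chlorine deficit: 6.7 − 2.2 = 4.5 ppm = 4.5 mg/L as Cl₂.
Cl₂ equivalent needed: 4.5 mg/L × 2,360,000 L = 10,620,000 mg = 10,620 g.
Product at 63.4% available chlorine: 10,620 / 0.634 = 16,750 g.

16.8 kg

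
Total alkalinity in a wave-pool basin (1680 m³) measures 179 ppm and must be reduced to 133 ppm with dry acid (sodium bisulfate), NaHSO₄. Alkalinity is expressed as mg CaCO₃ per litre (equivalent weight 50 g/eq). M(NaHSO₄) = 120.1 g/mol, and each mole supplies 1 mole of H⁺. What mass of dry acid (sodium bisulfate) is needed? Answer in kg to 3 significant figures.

Volume: 1680 m³ = 1,680,000 L.
Alkalinity to neutralize: (179 − 133) = 46 mg/L as CaCO₃ × 1,680,000 L = 77,280 g as CaCO₃.
Equivalents of H⁺ required: 77,280 ÷ 50 g/eq = 1546 eq = 1546 mol NaHSO₄.
Mass of NaHSO₄: 1546 × 120.1 = 185,600 g.

186 kg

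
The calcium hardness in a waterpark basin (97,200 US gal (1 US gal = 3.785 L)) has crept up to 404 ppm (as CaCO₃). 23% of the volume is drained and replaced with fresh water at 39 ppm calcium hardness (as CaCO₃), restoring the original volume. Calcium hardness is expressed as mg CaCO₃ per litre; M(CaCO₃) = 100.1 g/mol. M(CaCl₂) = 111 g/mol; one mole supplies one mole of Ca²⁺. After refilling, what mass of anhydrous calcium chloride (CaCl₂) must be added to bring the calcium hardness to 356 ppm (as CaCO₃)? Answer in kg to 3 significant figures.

14.7 kg

Volume: 97,200 US gal × 3.785 L/gal = 367,902 L.
After draining 23% and refilling: 404 × 0.77 + 39 × 0.23 = 320.05 ppm.
Deficit to target: 356 − 320.05 = 35.95 mg/L.
As CaCO₃: 35.95 mg/L × 367,902 L = 13,230 g; ÷ 100.1 = 132.1 mol Ca²⁺.
Mass: 132.1 × 111 = 14,670 g.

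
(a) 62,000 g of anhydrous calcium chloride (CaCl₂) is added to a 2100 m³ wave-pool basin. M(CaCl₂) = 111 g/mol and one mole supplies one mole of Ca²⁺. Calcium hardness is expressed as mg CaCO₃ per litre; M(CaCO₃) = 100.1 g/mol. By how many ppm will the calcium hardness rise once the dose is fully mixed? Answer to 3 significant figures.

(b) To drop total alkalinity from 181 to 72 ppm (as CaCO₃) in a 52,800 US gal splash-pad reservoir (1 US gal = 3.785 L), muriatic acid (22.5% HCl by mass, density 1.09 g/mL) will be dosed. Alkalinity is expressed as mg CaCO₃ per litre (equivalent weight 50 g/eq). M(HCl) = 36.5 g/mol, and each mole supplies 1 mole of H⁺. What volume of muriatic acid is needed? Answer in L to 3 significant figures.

(a) 26.6 ppm; (b) 64.8 L

(a) Volume: 2100 m³ = 2,100,000 L.
(a) Moles of Ca²⁺: 62,000 g ÷ 111 g/mol = 558.6 mol.
(a) As CaCO₃: 558.6 mol × 100.1 g/mol = 55,910 g.
(a) Rise: 55,910 g / 2,100,000 L × 1000 = 26.62 mg/L.

(b) Volume: 52,800 US gal × 3.785 L/gal = 199,848 L.
(b) Alkalinity to neutralize: (181 − 72) = 109 mg/L as CaCO₃ × 199,848 L = 21,780 g as CaCO₃.
(b) Equivalents of H⁺ required: 21,780 ÷ 50 g/eq = 435.7 eq = 435.7 mol HCl.
(b) Mass of HCl: 435.7 × 36.5 = 15,900 g.
(b) Mass of 22.5% solution: 15,900 / 0.225 = 70,680 g.
(b) Volume: 70,680 g ÷ 1.09 g/mL = 64,840 mL.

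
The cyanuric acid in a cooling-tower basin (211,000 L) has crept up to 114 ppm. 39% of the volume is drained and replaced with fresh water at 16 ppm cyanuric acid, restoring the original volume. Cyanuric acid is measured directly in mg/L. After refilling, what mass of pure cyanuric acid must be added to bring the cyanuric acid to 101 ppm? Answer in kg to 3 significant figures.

5.32 kg

After draining 39% and refilling: 114 × 0.61 + 16 × 0.39 = 75.78 ppm.
Deficit to target: 101 − 75.78 = 25.22 mg/L.
Mass: 25.22 mg/L × 211,000 L = 5321 g cyanuric acid.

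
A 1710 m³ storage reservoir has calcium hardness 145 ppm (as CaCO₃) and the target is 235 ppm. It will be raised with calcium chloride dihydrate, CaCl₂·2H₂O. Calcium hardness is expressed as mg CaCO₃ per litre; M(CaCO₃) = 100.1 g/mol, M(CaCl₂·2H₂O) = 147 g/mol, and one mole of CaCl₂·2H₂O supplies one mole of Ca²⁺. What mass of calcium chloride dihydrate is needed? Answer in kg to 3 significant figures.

Volume: 1710 m³ = 1,710,000 L.
Hardness to add: (235 − 145) = 90 mg/L as CaCO₃ × 1,710,000 L = 153,900 g as CaCO₃.
Moles of Ca²⁺ (1 mol Ca²⁺ ≡ 1 mol CaCO₃): 153,900 / 100.1 g/mol = 1537 mol.
Mass of CaCl₂·2H₂O: 1537 × 147 = 226,000 g.

226 kg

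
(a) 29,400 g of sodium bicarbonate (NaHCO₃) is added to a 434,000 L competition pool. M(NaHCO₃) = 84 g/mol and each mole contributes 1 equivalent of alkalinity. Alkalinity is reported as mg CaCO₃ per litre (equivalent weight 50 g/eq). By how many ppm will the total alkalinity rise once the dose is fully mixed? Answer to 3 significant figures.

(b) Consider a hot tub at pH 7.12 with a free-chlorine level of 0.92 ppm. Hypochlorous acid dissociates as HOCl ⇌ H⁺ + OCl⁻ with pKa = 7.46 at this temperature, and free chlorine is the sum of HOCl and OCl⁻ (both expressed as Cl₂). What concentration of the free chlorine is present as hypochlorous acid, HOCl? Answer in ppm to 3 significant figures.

(a) 40.3 ppm; (b) 0.631 ppm

(a) Moles of NaHCO₃: 29,400 g ÷ 84 g/mol = 350 mol → 350 eq of alkalinity.
(a) As CaCO₃: 350 eq × 50 g/eq = 17,500 g.
(a) Rise: 17,500 g / 434,000 L × 1000 = 40.32 mg/L.

(b) [OCl⁻]/[HOCl] = 10^(pH − pKa) = 10^(7.12 − 7.46) = 10^-0.34 = 0.4571.
(b) Fraction as HOCl = 1 / (1 + 0.4571) = 0.6863.
(b) HOCl = 0.6863 × 0.92 ppm = 0.6314 ppm.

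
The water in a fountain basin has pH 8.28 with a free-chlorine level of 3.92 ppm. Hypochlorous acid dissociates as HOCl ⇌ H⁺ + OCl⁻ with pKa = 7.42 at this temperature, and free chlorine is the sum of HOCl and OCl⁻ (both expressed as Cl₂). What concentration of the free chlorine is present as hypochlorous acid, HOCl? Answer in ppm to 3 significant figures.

0.475 ppm

[OCl⁻]/[HOCl] = 10^(pH − pKa) = 10^(8.28 − 7.42) = 10^0.86 = 7.244.
Fraction as HOCl = 1 / (1 + 7.244) = 0.1213.
HOCl = 0.1213 × 3.92 ppm = 0.4755 ppm.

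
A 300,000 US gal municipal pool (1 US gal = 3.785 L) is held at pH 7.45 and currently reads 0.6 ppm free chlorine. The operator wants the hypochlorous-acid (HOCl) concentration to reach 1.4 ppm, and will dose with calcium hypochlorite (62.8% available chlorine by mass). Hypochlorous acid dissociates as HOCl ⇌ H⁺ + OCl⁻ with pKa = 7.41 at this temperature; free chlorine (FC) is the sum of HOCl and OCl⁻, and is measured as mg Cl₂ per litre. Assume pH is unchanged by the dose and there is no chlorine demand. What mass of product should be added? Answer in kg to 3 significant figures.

Volume: 300,000 US gal × 3.785 L/gal = 1,135,500 L.
[OCl⁻]/[HOCl] = 10^(pH − pKa) = 10^(7.45 − 7.41) = 1.096; fraction as HOCl = 1/(1 + 1.096) = 0.477.
Free chlorine required for 1.4 ppm HOCl: 1.4 / 0.477 = 2.935 ppm.
FC to add: 2.935 − 0.6 = 2.335 mg/L as Cl₂.
Cl₂ equivalent: 2.335 mg/L × 1,135,500 L = 2651 g.
Product at 62.8% available Cl: 2651 / 0.628 = 4222 g.

4.22 kg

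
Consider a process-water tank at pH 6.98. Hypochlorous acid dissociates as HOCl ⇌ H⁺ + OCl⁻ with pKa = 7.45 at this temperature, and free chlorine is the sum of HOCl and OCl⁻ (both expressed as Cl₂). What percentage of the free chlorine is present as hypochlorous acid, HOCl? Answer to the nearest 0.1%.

74.7%

[OCl⁻]/[HOCl] = 10^(pH − pKa) = 10^(6.98 − 7.45) = 10^-0.47 = 0.3388.
Fraction as HOCl = 1 / (1 + 0.3388) = 0.7469.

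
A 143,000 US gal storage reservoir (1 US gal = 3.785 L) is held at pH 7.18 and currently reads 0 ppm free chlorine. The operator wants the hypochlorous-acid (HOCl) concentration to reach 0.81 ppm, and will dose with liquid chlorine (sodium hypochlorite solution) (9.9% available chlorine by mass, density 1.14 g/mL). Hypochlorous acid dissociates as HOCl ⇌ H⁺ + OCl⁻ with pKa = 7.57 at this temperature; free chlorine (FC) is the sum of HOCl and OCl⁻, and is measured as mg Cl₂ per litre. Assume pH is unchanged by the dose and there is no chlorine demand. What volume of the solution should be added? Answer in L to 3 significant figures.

5.47 L

Volume: 143,000 US gal × 3.785 L/gal = 541,255 L.
[OCl⁻]/[HOCl] = 10^(pH − pKa) = 10^(7.18 − 7.57) = 0.4074; fraction as HOCl = 1/(1 + 0.4074) = 0.7105.
Free chlorine required for 0.81 ppm HOCl: 0.81 / 0.7105 = 1.14 ppm.
FC to add: 1.14 − 0 = 1.14 mg/L as Cl₂.
Cl₂ equivalent: 1.14 mg/L × 541,255 L = 617 g.
Product at 9.9% available Cl: 617 / 0.099 = 6233 g.
Volume: 6233 g ÷ 1.14 g/mL = 5467 mL.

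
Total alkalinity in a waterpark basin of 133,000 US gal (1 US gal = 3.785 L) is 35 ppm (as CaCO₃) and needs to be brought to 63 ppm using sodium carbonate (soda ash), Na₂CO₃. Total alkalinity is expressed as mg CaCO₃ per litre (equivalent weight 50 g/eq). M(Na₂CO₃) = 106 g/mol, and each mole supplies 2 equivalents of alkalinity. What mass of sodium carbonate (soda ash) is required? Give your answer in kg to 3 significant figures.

Volume: 133,000 US gal × 3.785 L/gal = 503,405 L.
Alkalinity to add: (63 − 35) = 28 mg/L as CaCO₃ × 503,405 L = 14,100 g as CaCO₃.
Equivalents: 14,100 g ÷ 50 g/eq = 281.9 eq.
Each mole of Na₂CO₃ supplies 2 eq, so 281.9 / 2 = 141 mol.
Mass: 141 mol × 106 g/mol = 14,940 g.

14.9 kg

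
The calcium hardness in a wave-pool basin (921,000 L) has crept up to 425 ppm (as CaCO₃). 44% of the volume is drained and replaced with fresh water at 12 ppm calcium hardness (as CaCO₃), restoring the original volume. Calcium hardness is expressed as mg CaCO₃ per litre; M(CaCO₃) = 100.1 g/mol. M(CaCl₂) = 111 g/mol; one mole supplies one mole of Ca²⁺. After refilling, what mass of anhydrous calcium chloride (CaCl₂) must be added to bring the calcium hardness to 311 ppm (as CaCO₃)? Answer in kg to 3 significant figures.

69.2 kg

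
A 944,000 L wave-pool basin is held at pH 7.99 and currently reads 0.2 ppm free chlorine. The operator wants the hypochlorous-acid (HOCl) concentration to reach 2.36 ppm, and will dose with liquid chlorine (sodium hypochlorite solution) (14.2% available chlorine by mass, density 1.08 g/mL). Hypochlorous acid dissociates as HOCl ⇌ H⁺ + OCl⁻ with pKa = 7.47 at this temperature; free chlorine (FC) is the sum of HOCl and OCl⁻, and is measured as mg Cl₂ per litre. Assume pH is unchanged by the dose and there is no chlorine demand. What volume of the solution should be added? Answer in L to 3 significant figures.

[OCl⁻]/[HOCl] = 10^(pH − pKa) = 10^(7.99 − 7.47) = 3.311; fraction as HOCl = 1/(1 + 3.311) = 0.2319.
Free chlorine required for 2.36 ppm HOCl: 2.36 / 0.2319 = 10.17 ppm.
FC to add: 10.17 − 0.2 = 9.975 mg/L as Cl₂.
Cl₂ equivalent: 9.975 mg/L × 944,000 L = 9416 g.
Product at 14.2% available Cl: 9416 / 0.142 = 66,310 g.
Volume: 66,310 g ÷ 1.08 g/mL = 61,400 mL.

61.4 L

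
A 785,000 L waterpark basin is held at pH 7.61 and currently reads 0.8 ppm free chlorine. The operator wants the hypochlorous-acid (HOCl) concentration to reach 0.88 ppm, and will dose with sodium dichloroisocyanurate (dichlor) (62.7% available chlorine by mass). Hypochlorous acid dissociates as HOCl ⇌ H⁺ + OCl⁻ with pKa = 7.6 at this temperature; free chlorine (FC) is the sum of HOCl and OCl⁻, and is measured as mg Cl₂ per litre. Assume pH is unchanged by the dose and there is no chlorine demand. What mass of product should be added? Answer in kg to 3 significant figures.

[OCl⁻]/[HOCl] = 10^(pH − pKa) = 10^(7.61 − 7.6) = 1.023; fraction as HOCl = 1/(1 + 1.023) = 0.4942.
Free chlorine required for 0.88 ppm HOCl: 0.88 / 0.4942 = 1.78 ppm.
FC to add: 1.78 − 0.8 = 0.9805 mg/L as Cl₂.
Cl₂ equivalent: 0.9805 mg/L × 785,000 L = 769.7 g.
Product at 62.7% available Cl: 769.7 / 0.627 = 1228 g.

1.23 kg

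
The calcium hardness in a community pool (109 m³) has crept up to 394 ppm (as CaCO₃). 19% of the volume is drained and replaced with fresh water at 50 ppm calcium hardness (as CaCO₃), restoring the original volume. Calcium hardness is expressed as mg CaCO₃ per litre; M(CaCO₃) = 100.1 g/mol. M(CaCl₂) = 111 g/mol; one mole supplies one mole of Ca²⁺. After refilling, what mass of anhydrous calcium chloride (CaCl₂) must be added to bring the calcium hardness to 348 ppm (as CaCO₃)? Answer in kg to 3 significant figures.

Volume: 109 m³ = 109,000 L.
After draining 19% and refilling: 394 × 0.81 + 50 × 0.19 = 328.64 ppm.
Deficit to target: 348 − 328.64 = 19.36 mg/L.
As CaCO₃: 19.36 mg/L × 109,000 L = 2110 g; ÷ 100.1 = 21.08 mol Ca²⁺.
Mass: 21.08 × 111 = 2340 g.

2.34 kg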